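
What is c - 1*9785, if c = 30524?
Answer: 20739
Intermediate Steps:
c - 1*9785 = 30524 - 1*9785 = 30524 - 9785 = 20739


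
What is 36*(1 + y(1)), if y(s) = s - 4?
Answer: -72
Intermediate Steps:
y(s) = -4 + s
36*(1 + y(1)) = 36*(1 + (-4 + 1)) = 36*(1 - 3) = 36*(-2) = -72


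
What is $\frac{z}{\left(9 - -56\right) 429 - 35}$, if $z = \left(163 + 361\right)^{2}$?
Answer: $\frac{137288}{13925} \approx 9.8591$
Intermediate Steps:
$z = 274576$ ($z = 524^{2} = 274576$)
$\frac{z}{\left(9 - -56\right) 429 - 35} = \frac{274576}{\left(9 - -56\right) 429 - 35} = \frac{274576}{\left(9 + 56\right) 429 - 35} = \frac{274576}{65 \cdot 429 - 35} = \frac{274576}{27885 - 35} = \frac{274576}{27850} = 274576 \cdot \frac{1}{27850} = \frac{137288}{13925}$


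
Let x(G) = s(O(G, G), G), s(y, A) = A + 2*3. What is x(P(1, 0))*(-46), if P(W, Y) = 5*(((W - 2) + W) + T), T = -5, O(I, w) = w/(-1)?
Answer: 874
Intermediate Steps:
O(I, w) = -w (O(I, w) = w*(-1) = -w)
s(y, A) = 6 + A (s(y, A) = A + 6 = 6 + A)
P(W, Y) = -35 + 10*W (P(W, Y) = 5*(((W - 2) + W) - 5) = 5*(((-2 + W) + W) - 5) = 5*((-2 + 2*W) - 5) = 5*(-7 + 2*W) = -35 + 10*W)
x(G) = 6 + G
x(P(1, 0))*(-46) = (6 + (-35 + 10*1))*(-46) = (6 + (-35 + 10))*(-46) = (6 - 25)*(-46) = -19*(-46) = 874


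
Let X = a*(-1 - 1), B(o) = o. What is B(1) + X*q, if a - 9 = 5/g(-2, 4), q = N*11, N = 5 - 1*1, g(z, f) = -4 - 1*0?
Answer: -681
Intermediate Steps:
g(z, f) = -4 (g(z, f) = -4 + 0 = -4)
N = 4 (N = 5 - 1 = 4)
q = 44 (q = 4*11 = 44)
a = 31/4 (a = 9 + 5/(-4) = 9 + 5*(-1/4) = 9 - 5/4 = 31/4 ≈ 7.7500)
X = -31/2 (X = 31*(-1 - 1)/4 = (31/4)*(-2) = -31/2 ≈ -15.500)
B(1) + X*q = 1 - 31/2*44 = 1 - 682 = -681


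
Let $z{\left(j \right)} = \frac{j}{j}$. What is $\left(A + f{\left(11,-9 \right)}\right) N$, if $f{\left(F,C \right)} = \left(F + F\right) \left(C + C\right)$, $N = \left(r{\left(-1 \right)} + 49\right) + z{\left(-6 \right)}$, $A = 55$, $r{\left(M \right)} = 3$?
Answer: $-18073$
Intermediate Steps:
$z{\left(j \right)} = 1$
$N = 53$ ($N = \left(3 + 49\right) + 1 = 52 + 1 = 53$)
$f{\left(F,C \right)} = 4 C F$ ($f{\left(F,C \right)} = 2 F 2 C = 4 C F$)
$\left(A + f{\left(11,-9 \right)}\right) N = \left(55 + 4 \left(-9\right) 11\right) 53 = \left(55 - 396\right) 53 = \left(-341\right) 53 = -18073$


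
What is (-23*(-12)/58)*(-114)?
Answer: -15732/29 ≈ -542.48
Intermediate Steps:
(-23*(-12)/58)*(-114) = (276*(1/58))*(-114) = (138/29)*(-114) = -15732/29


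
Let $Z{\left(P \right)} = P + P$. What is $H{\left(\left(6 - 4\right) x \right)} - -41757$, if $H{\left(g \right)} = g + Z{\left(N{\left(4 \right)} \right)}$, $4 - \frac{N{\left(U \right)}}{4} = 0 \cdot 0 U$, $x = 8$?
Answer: $41805$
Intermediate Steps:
$N{\left(U \right)} = 16$ ($N{\left(U \right)} = 16 - 4 \cdot 0 \cdot 0 U = 16 - 4 \cdot 0 U = 16 - 0 = 16 + 0 = 16$)
$Z{\left(P \right)} = 2 P$
$H{\left(g \right)} = 32 + g$ ($H{\left(g \right)} = g + 2 \cdot 16 = g + 32 = 32 + g$)
$H{\left(\left(6 - 4\right) x \right)} - -41757 = \left(32 + \left(6 - 4\right) 8\right) - -41757 = \left(32 + 2 \cdot 8\right) + 41757 = \left(32 + 16\right) + 41757 = 48 + 41757 = 41805$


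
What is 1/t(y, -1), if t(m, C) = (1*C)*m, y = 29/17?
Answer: -17/29 ≈ -0.58621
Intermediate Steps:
y = 29/17 (y = 29*(1/17) = 29/17 ≈ 1.7059)
t(m, C) = C*m
1/t(y, -1) = 1/(-1*29/17) = 1/(-29/17) = -17/29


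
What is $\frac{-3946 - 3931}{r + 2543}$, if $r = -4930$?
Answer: $\frac{7877}{2387} \approx 3.3$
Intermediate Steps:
$\frac{-3946 - 3931}{r + 2543} = \frac{-3946 - 3931}{-4930 + 2543} = - \frac{7877}{-2387} = \left(-7877\right) \left(- \frac{1}{2387}\right) = \frac{7877}{2387}$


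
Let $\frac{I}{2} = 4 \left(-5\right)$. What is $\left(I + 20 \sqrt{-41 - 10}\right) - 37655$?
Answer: $-37695 + 20 i \sqrt{51} \approx -37695.0 + 142.83 i$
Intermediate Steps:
$I = -40$ ($I = 2 \cdot 4 \left(-5\right) = 2 \left(-20\right) = -40$)
$\left(I + 20 \sqrt{-41 - 10}\right) - 37655 = \left(-40 + 20 \sqrt{-41 - 10}\right) - 37655 = \left(-40 + 20 \sqrt{-51}\right) - 37655 = \left(-40 + 20 i \sqrt{51}\right) - 37655 = -37695 + 20 i \sqrt{51}$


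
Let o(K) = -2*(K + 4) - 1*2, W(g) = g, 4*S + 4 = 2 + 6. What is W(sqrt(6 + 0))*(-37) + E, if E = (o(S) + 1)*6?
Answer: -66 - 37*sqrt(6) ≈ -156.63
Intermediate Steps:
S = 1 (S = -1 + (2 + 6)/4 = -1 + (1/4)*8 = -1 + 2 = 1)
o(K) = -10 - 2*K (o(K) = -2*(4 + K) - 2 = (-8 - 2*K) - 2 = -10 - 2*K)
E = -66 (E = ((-10 - 2*1) + 1)*6 = ((-10 - 2) + 1)*6 = (-12 + 1)*6 = -11*6 = -66)
W(sqrt(6 + 0))*(-37) + E = sqrt(6 + 0)*(-37) - 66 = sqrt(6)*(-37) - 66 = -37*sqrt(6) - 66 = -66 - 37*sqrt(6)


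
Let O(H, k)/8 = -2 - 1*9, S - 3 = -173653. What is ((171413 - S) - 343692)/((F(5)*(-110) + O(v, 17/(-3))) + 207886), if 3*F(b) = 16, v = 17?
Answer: 4113/621634 ≈ 0.0066164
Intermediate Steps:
F(b) = 16/3 (F(b) = (⅓)*16 = 16/3)
S = -173650 (S = 3 - 173653 = -173650)
O(H, k) = -88 (O(H, k) = 8*(-2 - 1*9) = 8*(-2 - 9) = 8*(-11) = -88)
((171413 - S) - 343692)/((F(5)*(-110) + O(v, 17/(-3))) + 207886) = ((171413 - 1*(-173650)) - 343692)/(((16/3)*(-110) - 88) + 207886) = ((171413 + 173650) - 343692)/((-1760/3 - 88) + 207886) = (345063 - 343692)/(-2024/3 + 207886) = 1371/(621634/3) = 1371*(3/621634) = 4113/621634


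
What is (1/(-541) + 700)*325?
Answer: 123077175/541 ≈ 2.2750e+5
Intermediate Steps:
(1/(-541) + 700)*325 = (-1/541 + 700)*325 = (378699/541)*325 = 123077175/541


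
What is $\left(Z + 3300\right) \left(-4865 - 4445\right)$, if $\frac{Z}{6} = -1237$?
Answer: $38375820$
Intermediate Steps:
$Z = -7422$ ($Z = 6 \left(-1237\right) = -7422$)
$\left(Z + 3300\right) \left(-4865 - 4445\right) = \left(-7422 + 3300\right) \left(-4865 - 4445\right) = \left(-4122\right) \left(-9310\right) = 38375820$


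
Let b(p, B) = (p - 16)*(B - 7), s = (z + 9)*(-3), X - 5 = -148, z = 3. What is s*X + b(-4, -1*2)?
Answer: 5328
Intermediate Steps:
X = -143 (X = 5 - 148 = -143)
s = -36 (s = (3 + 9)*(-3) = 12*(-3) = -36)
b(p, B) = (-16 + p)*(-7 + B)
s*X + b(-4, -1*2) = -36*(-143) + (112 - (-16)*2 - 7*(-4) - 1*2*(-4)) = 5148 + (112 - 16*(-2) + 28 - 2*(-4)) = 5148 + (112 + 32 + 28 + 8) = 5148 + 180 = 5328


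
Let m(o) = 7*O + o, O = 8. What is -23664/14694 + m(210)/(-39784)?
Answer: -78779765/48715508 ≈ -1.6171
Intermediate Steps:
m(o) = 56 + o (m(o) = 7*8 + o = 56 + o)
-23664/14694 + m(210)/(-39784) = -23664/14694 + (56 + 210)/(-39784) = -23664*1/14694 + 266*(-1/39784) = -3944/2449 - 133/19892 = -78779765/48715508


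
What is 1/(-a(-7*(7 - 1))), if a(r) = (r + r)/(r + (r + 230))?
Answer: 73/42 ≈ 1.7381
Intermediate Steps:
a(r) = 2*r/(230 + 2*r) (a(r) = (2*r)/(r + (230 + r)) = (2*r)/(230 + 2*r) = 2*r/(230 + 2*r))
1/(-a(-7*(7 - 1))) = 1/(-(-7*(7 - 1))/(115 - 7*(7 - 1))) = 1/(-(-7*6)/(115 - 7*6)) = 1/(-(-42)/(115 - 42)) = 1/(-(-42)/73) = 1/(-1*(-42/73)) = 1/(42/73) = 73/42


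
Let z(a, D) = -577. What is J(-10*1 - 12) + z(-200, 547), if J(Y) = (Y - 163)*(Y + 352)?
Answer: -61627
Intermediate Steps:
J(Y) = (-163 + Y)*(352 + Y)
J(-10*1 - 12) + z(-200, 547) = (-57376 + (-10*1 - 12)² + 189*(-10*1 - 12)) - 577 = (-57376 + (-10 - 12)² + 189*(-10 - 12)) - 577 = (-57376 + (-22)² + 189*(-22)) - 577 = (-57376 + 484 - 4158) - 577 = -61050 - 577 = -61627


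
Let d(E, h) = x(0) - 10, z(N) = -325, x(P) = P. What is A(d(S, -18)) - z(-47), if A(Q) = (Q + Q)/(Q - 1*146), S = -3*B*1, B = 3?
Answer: 12680/39 ≈ 325.13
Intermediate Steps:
S = -9 (S = -3*3*1 = -9*1 = -9)
d(E, h) = -10 (d(E, h) = 0 - 10 = -10)
A(Q) = 2*Q/(-146 + Q) (A(Q) = (2*Q)/(Q - 146) = (2*Q)/(-146 + Q) = 2*Q/(-146 + Q))
A(d(S, -18)) - z(-47) = 2*(-10)/(-146 - 10) - 1*(-325) = 2*(-10)/(-156) + 325 = 2*(-10)*(-1/156) + 325 = 5/39 + 325 = 12680/39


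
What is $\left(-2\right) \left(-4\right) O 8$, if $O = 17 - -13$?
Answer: $1920$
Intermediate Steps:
$O = 30$ ($O = 17 + 13 = 30$)
$\left(-2\right) \left(-4\right) O 8 = \left(-2\right) \left(-4\right) 30 \cdot 8 = 8 \cdot 30 \cdot 8 = 240 \cdot 8 = 1920$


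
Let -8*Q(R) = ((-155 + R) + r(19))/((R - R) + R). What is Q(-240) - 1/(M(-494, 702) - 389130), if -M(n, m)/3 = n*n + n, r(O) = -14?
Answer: -12721619/59720320 ≈ -0.21302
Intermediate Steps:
M(n, m) = -3*n - 3*n² (M(n, m) = -3*(n*n + n) = -3*(n² + n) = -3*(n + n²) = -3*n - 3*n²)
Q(R) = -(-169 + R)/(8*R) (Q(R) = -((-155 + R) - 14)/(8*((R - R) + R)) = -(-169 + R)/(8*(0 + R)) = -(-169 + R)/(8*R))
Q(-240) - 1/(M(-494, 702) - 389130) = (⅛)*(169 - 1*(-240))/(-240) - 1/(-3*(-494)*(1 - 494) - 389130) = (⅛)*(-1/240)*(169 + 240) - 1/(-3*(-494)*(-493) - 389130) = (⅛)*(-1/240)*409 - 1/(-730626 - 389130) = -409/1920 - 1/(-1119756) = -409/1920 - 1*(-1/1119756) = -409/1920 + 1/1119756 = -12721619/59720320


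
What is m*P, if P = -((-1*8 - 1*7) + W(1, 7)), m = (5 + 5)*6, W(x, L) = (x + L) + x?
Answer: 360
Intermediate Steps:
W(x, L) = L + 2*x (W(x, L) = (L + x) + x = L + 2*x)
m = 60 (m = 10*6 = 60)
P = 6 (P = -((-1*8 - 1*7) + (7 + 2*1)) = -((-8 - 7) + (7 + 2)) = -(-15 + 9) = -1*(-6) = 6)
m*P = 60*6 = 360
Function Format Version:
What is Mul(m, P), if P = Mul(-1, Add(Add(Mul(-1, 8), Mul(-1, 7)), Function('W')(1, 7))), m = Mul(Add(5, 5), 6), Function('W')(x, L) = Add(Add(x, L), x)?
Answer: 360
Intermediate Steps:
Function('W')(x, L) = Add(L, Mul(2, x)) (Function('W')(x, L) = Add(Add(L, x), x) = Add(L, Mul(2, x)))
m = 60 (m = Mul(10, 6) = 60)
P = 6 (P = Mul(-1, Add(Add(Mul(-1, 8), Mul(-1, 7)), Add(7, Mul(2, 1)))) = Mul(-1, Add(Add(-8, -7), Add(7, 2))) = Mul(-1, Add(-15, 9)) = Mul(-1, -6) = 6)
Mul(m, P) = Mul(60, 6) = 360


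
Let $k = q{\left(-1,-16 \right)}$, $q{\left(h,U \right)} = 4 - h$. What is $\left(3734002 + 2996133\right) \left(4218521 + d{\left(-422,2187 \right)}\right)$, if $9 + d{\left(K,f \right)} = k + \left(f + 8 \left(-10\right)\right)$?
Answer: $28405369304240$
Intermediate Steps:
$k = 5$ ($k = 4 - -1 = 4 + 1 = 5$)
$d{\left(K,f \right)} = -84 + f$ ($d{\left(K,f \right)} = -9 + \left(5 + \left(f + 8 \left(-10\right)\right)\right) = -9 + \left(5 + \left(f - 80\right)\right) = -9 + \left(5 + \left(-80 + f\right)\right) = -9 + \left(-75 + f\right) = -84 + f$)
$\left(3734002 + 2996133\right) \left(4218521 + d{\left(-422,2187 \right)}\right) = \left(3734002 + 2996133\right) \left(4218521 + \left(-84 + 2187\right)\right) = 6730135 \left(4218521 + 2103\right) = 6730135 \cdot 4220624 = 28405369304240$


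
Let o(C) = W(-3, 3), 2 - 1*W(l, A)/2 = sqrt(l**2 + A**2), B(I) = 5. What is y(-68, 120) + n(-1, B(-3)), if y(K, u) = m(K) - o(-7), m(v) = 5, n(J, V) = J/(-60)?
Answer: 61/60 + 6*sqrt(2) ≈ 9.5020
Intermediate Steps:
W(l, A) = 4 - 2*sqrt(A**2 + l**2) (W(l, A) = 4 - 2*sqrt(l**2 + A**2) = 4 - 2*sqrt(A**2 + l**2))
o(C) = 4 - 6*sqrt(2) (o(C) = 4 - 2*sqrt(3**2 + (-3)**2) = 4 - 2*sqrt(9 + 9) = 4 - 6*sqrt(2))
n(J, V) = -J/60 (n(J, V) = J*(-1/60) = -J/60)
y(K, u) = 1 + 6*sqrt(2) (y(K, u) = 5 - (4 - 6*sqrt(2)) = 5 + (-4 + 6*sqrt(2)) = 1 + 6*sqrt(2))
y(-68, 120) + n(-1, B(-3)) = (1 + 6*sqrt(2)) - 1/60*(-1) = (1 + 6*sqrt(2)) + 1/60 = 61/60 + 6*sqrt(2)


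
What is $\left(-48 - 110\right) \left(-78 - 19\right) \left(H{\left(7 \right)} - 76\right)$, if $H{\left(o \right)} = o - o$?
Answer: $-1164776$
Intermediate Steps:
$H{\left(o \right)} = 0$
$\left(-48 - 110\right) \left(-78 - 19\right) \left(H{\left(7 \right)} - 76\right) = \left(-48 - 110\right) \left(-78 - 19\right) \left(0 - 76\right) = - 158 \left(\left(-97\right) \left(-76\right)\right) = \left(-158\right) 7372 = -1164776$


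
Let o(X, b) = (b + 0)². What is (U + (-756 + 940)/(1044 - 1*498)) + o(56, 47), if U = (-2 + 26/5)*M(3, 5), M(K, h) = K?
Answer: 3028849/1365 ≈ 2218.9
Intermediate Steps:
o(X, b) = b²
U = 48/5 (U = (-2 + 26/5)*3 = (16/5)*3 = 48/5 ≈ 9.6000)
(U + (-756 + 940)/(1044 - 1*498)) + o(56, 47) = (48/5 + (-756 + 940)/(1044 - 1*498)) + 47² = (48/5 + 184/(1044 - 498)) + 2209 = (48/5 + 184/546) + 2209 = (48/5 + 184*(1/546)) + 2209 = (48/5 + 92/273) + 2209 = 13564/1365 + 2209 = 3028849/1365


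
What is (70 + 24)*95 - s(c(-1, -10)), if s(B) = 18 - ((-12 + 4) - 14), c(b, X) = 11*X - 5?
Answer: 8890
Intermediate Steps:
c(b, X) = -5 + 11*X
s(B) = 40 (s(B) = 18 - (-8 - 14) = 18 - 1*(-22) = 18 + 22 = 40)
(70 + 24)*95 - s(c(-1, -10)) = (70 + 24)*95 - 1*40 = 94*95 - 40 = 8930 - 40 = 8890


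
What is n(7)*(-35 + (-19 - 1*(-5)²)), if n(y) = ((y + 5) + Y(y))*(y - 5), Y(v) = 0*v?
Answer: -1896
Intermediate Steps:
Y(v) = 0
n(y) = (-5 + y)*(5 + y) (n(y) = ((y + 5) + 0)*(y - 5) = ((5 + y) + 0)*(-5 + y) = (5 + y)*(-5 + y) = (-5 + y)*(5 + y))
n(7)*(-35 + (-19 - 1*(-5)²)) = (-25 + 7²)*(-35 + (-19 - 1*(-5)²)) = (-25 + 49)*(-35 + (-19 - 1*25)) = 24*(-35 + (-19 - 25)) = 24*(-35 - 44) = 24*(-79) = -1896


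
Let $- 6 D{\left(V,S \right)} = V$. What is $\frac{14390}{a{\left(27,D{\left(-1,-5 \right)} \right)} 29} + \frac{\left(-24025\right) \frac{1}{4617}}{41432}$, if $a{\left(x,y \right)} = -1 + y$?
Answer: $- \frac{3303223078517}{5547454776} \approx -595.45$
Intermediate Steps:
$D{\left(V,S \right)} = - \frac{V}{6}$
$\frac{14390}{a{\left(27,D{\left(-1,-5 \right)} \right)} 29} + \frac{\left(-24025\right) \frac{1}{4617}}{41432} = \frac{14390}{\left(-1 - - \frac{1}{6}\right) 29} + \frac{\left(-24025\right) \frac{1}{4617}}{41432} = \frac{14390}{\left(-1 + \frac{1}{6}\right) 29} + \left(-24025\right) \frac{1}{4617} \cdot \frac{1}{41432} = \frac{14390}{\left(- \frac{5}{6}\right) 29} - \frac{24025}{191291544} = \frac{14390}{- \frac{145}{6}} - \frac{24025}{191291544} = 14390 \left(- \frac{6}{145}\right) - \frac{24025}{191291544} = - \frac{17268}{29} - \frac{24025}{191291544} = - \frac{3303223078517}{5547454776}$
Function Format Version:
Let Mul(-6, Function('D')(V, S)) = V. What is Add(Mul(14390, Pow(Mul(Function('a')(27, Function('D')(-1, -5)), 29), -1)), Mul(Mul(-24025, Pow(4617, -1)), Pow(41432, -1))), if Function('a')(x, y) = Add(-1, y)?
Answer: Rational(-3303223078517, 5547454776) ≈ -595.45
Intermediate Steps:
Function('D')(V, S) = Mul(Rational(-1, 6), V)
Add(Mul(14390, Pow(Mul(Function('a')(27, Function('D')(-1, -5)), 29), -1)), Mul(Mul(-24025, Pow(4617, -1)), Pow(41432, -1))) = Add(Mul(14390, Pow(Mul(Add(-1, Mul(Rational(-1, 6), -1)), 29), -1)), Mul(Mul(-24025, Pow(4617, -1)), Pow(41432, -1))) = Add(Mul(14390, Pow(Mul(Add(-1, Rational(1, 6)), 29), -1)), Mul(Mul(-24025, Rational(1, 4617)), Rational(1, 41432))) = Add(Mul(14390, Pow(Mul(Rational(-5, 6), 29), -1)), Mul(Rational(-24025, 4617), Rational(1, 41432))) = Add(Mul(14390, Pow(Rational(-145, 6), -1)), Rational(-24025, 191291544)) = Add(Mul(14390, Rational(-6, 145)), Rational(-24025, 191291544)) = Add(Rational(-17268, 29), Rational(-24025, 191291544)) = Rational(-3303223078517, 5547454776)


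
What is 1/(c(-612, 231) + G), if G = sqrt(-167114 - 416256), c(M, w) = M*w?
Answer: -70686/9993312877 - I*sqrt(583370)/19986625754 ≈ -7.0733e-6 - 3.8215e-8*I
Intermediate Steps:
G = I*sqrt(583370) (G = sqrt(-583370) = I*sqrt(583370) ≈ 763.79*I)
1/(c(-612, 231) + G) = 1/(-612*231 + I*sqrt(583370)) = 1/(-141372 + I*sqrt(583370))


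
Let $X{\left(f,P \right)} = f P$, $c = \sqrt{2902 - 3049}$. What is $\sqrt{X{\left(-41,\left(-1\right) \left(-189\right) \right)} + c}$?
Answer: $\sqrt{-7749 + 7 i \sqrt{3}} \approx 0.0689 + 88.028 i$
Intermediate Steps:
$c = 7 i \sqrt{3}$ ($c = \sqrt{-147} = 7 i \sqrt{3} \approx 12.124 i$)
$X{\left(f,P \right)} = P f$
$\sqrt{X{\left(-41,\left(-1\right) \left(-189\right) \right)} + c} = \sqrt{\left(-1\right) \left(-189\right) \left(-41\right) + 7 i \sqrt{3}} = \sqrt{189 \left(-41\right) + 7 i \sqrt{3}} = \sqrt{-7749 + 7 i \sqrt{3}}$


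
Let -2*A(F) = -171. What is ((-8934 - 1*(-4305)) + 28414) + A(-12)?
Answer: 47741/2 ≈ 23871.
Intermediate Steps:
A(F) = 171/2 (A(F) = -½*(-171) = 171/2)
((-8934 - 1*(-4305)) + 28414) + A(-12) = ((-8934 - 1*(-4305)) + 28414) + 171/2 = ((-8934 + 4305) + 28414) + 171/2 = (-4629 + 28414) + 171/2 = 23785 + 171/2 = 47741/2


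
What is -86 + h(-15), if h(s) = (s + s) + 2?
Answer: -114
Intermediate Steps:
h(s) = 2 + 2*s (h(s) = 2*s + 2 = 2 + 2*s)
-86 + h(-15) = -86 + (2 + 2*(-15)) = -86 + (2 - 30) = -86 - 28 = -114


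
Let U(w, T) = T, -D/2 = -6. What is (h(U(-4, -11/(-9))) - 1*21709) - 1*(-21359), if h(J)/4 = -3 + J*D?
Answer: -910/3 ≈ -303.33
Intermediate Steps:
D = 12 (D = -2*(-6) = 12)
h(J) = -12 + 48*J (h(J) = 4*(-3 + J*12) = 4*(-3 + 12*J) = -12 + 48*J)
(h(U(-4, -11/(-9))) - 1*21709) - 1*(-21359) = ((-12 + 48*(-11/(-9))) - 1*21709) - 1*(-21359) = ((-12 + 48*(-11*(-⅑))) - 21709) + 21359 = ((-12 + 48*(11/9)) - 21709) + 21359 = ((-12 + 176/3) - 21709) + 21359 = (140/3 - 21709) + 21359 = -64987/3 + 21359 = -910/3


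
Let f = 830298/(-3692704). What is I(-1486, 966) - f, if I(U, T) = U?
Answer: -2743263923/1846352 ≈ -1485.8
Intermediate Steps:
f = -415149/1846352 (f = 830298*(-1/3692704) = -415149/1846352 ≈ -0.22485)
I(-1486, 966) - f = -1486 - 1*(-415149/1846352) = -1486 + 415149/1846352 = -2743263923/1846352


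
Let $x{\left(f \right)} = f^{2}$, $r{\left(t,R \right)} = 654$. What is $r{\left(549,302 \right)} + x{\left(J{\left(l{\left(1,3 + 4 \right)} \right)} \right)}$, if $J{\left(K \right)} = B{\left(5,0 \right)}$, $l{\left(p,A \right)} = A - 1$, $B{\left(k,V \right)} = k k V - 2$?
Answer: $658$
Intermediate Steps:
$B{\left(k,V \right)} = -2 + V k^{2}$ ($B{\left(k,V \right)} = k^{2} V - 2 = V k^{2} - 2 = -2 + V k^{2}$)
$l{\left(p,A \right)} = -1 + A$
$J{\left(K \right)} = -2$ ($J{\left(K \right)} = -2 + 0 \cdot 5^{2} = -2 + 0 \cdot 25 = -2 + 0 = -2$)
$r{\left(549,302 \right)} + x{\left(J{\left(l{\left(1,3 + 4 \right)} \right)} \right)} = 654 + \left(-2\right)^{2} = 654 + 4 = 658$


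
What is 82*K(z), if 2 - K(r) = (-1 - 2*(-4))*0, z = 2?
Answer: 164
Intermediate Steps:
K(r) = 2 (K(r) = 2 - (-1 - 2*(-4))*0 = 2 - (-1 + 8)*0 = 2 - 7*0 = 2 - 1*0 = 2 + 0 = 2)
82*K(z) = 82*2 = 164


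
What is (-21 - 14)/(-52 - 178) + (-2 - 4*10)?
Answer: -1925/46 ≈ -41.848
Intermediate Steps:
(-21 - 14)/(-52 - 178) + (-2 - 4*10) = -35/(-230) + (-2 - 40) = -35*(-1/230) - 42 = 7/46 - 42 = -1925/46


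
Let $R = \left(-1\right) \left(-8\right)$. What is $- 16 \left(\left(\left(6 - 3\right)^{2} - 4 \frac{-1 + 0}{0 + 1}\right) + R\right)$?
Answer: $-336$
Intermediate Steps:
$R = 8$
$- 16 \left(\left(\left(6 - 3\right)^{2} - 4 \frac{-1 + 0}{0 + 1}\right) + R\right) = - 16 \left(\left(\left(6 - 3\right)^{2} - 4 \frac{-1 + 0}{0 + 1}\right) + 8\right) = - 16 \left(\left(3^{2} - 4 \left(- 1^{-1}\right)\right) + 8\right) = - 16 \left(\left(9 - 4 \left(\left(-1\right) 1\right)\right) + 8\right) = - 16 \left(\left(9 - -4\right) + 8\right) = - 16 \left(\left(9 + 4\right) + 8\right) = - 16 \left(13 + 8\right) = \left(-16\right) 21 = -336$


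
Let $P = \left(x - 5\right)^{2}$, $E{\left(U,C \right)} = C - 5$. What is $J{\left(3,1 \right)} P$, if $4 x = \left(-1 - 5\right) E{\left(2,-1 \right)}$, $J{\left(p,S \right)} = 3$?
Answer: $48$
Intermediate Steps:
$E{\left(U,C \right)} = -5 + C$
$x = 9$ ($x = \frac{\left(-1 - 5\right) \left(-5 - 1\right)}{4} = \frac{\left(-6\right) \left(-6\right)}{4} = \frac{1}{4} \cdot 36 = 9$)
$P = 16$ ($P = \left(9 - 5\right)^{2} = 4^{2} = 16$)
$J{\left(3,1 \right)} P = 3 \cdot 16 = 48$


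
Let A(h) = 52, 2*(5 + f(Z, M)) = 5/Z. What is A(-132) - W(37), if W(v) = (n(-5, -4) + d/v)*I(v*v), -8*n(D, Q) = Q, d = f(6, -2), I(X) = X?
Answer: -5555/12 ≈ -462.92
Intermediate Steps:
f(Z, M) = -5 + 5/(2*Z) (f(Z, M) = -5 + (5/Z)/2 = -5 + 5/(2*Z))
d = -55/12 (d = -5 + (5/2)/6 = -5 + (5/2)*(⅙) = -5 + 5/12 = -55/12 ≈ -4.5833)
n(D, Q) = -Q/8
W(v) = v²*(½ - 55/(12*v)) (W(v) = (-⅛*(-4) - 55/(12*v))*(v*v) = (½ - 55/(12*v))*v² = v²*(½ - 55/(12*v)))
A(-132) - W(37) = 52 - 37*(-55 + 6*37)/12 = 52 - 37*(-55 + 222)/12 = 52 - 37*167/12 = 52 - 1*6179/12 = 52 - 6179/12 = -5555/12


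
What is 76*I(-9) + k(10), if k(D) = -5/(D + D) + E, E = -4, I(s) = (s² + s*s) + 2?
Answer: 49839/4 ≈ 12460.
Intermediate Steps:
I(s) = 2 + 2*s² (I(s) = (s² + s²) + 2 = 2*s² + 2 = 2 + 2*s²)
k(D) = -4 - 5/(2*D) (k(D) = -5/(D + D) - 4 = -5/(2*D) - 4 = -4 - 5/(2*D))
76*I(-9) + k(10) = 76*(2 + 2*(-9)²) + (-4 - 5/2/10) = 76*(2 + 2*81) + (-4 - 5/2*⅒) = 76*(2 + 162) + (-4 - ¼) = 76*164 - 17/4 = 12464 - 17/4 = 49839/4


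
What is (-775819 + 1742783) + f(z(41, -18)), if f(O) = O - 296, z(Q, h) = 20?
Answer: 966688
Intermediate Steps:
f(O) = -296 + O
(-775819 + 1742783) + f(z(41, -18)) = (-775819 + 1742783) + (-296 + 20) = 966964 - 276 = 966688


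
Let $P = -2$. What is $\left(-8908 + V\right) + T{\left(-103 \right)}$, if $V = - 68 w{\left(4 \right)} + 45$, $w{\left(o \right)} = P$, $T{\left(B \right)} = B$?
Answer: $-8830$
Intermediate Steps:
$w{\left(o \right)} = -2$
$V = 181$ ($V = \left(-68\right) \left(-2\right) + 45 = 136 + 45 = 181$)
$\left(-8908 + V\right) + T{\left(-103 \right)} = \left(-8908 + 181\right) - 103 = -8727 - 103 = -8830$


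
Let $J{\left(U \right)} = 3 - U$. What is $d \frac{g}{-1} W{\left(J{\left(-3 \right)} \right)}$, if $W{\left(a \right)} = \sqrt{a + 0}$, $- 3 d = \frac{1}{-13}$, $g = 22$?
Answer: $- \frac{22 \sqrt{6}}{39} \approx -1.3818$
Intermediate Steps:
$d = \frac{1}{39}$ ($d = - \frac{1}{3 \left(-13\right)} = \left(- \frac{1}{3}\right) \left(- \frac{1}{13}\right) = \frac{1}{39} \approx 0.025641$)
$W{\left(a \right)} = \sqrt{a}$
$d \frac{g}{-1} W{\left(J{\left(-3 \right)} \right)} = \frac{22 \frac{1}{-1}}{39} \sqrt{3 - -3} = \frac{22 \left(-1\right)}{39} \sqrt{3 + 3} = \frac{1}{39} \left(-22\right) \sqrt{6} = - \frac{22 \sqrt{6}}{39}$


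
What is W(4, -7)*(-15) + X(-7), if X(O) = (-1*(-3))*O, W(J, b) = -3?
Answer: 24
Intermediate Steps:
X(O) = 3*O
W(4, -7)*(-15) + X(-7) = -3*(-15) + 3*(-7) = 45 - 21 = 24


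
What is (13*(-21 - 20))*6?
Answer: -3198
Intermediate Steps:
(13*(-21 - 20))*6 = (13*(-41))*6 = -533*6 = -3198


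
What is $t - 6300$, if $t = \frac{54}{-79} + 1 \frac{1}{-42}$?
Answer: $- \frac{20905747}{3318} \approx -6300.7$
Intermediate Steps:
$t = - \frac{2347}{3318}$ ($t = 54 \left(- \frac{1}{79}\right) + 1 \left(- \frac{1}{42}\right) = - \frac{54}{79} - \frac{1}{42} = - \frac{2347}{3318} \approx -0.70735$)
$t - 6300 = - \frac{2347}{3318} - 6300 = - \frac{20905747}{3318}$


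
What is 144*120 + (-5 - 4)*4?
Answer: 17244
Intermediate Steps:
144*120 + (-5 - 4)*4 = 17280 - 9*4 = 17280 - 36 = 17244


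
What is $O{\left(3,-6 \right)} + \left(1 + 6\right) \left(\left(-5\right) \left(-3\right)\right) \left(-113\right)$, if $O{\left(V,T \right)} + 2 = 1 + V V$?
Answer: $-11857$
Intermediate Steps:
$O{\left(V,T \right)} = -1 + V^{2}$ ($O{\left(V,T \right)} = -2 + \left(1 + V V\right) = -2 + \left(1 + V^{2}\right) = -1 + V^{2}$)
$O{\left(3,-6 \right)} + \left(1 + 6\right) \left(\left(-5\right) \left(-3\right)\right) \left(-113\right) = \left(-1 + 3^{2}\right) + \left(1 + 6\right) \left(\left(-5\right) \left(-3\right)\right) \left(-113\right) = \left(-1 + 9\right) + 7 \cdot 15 \left(-113\right) = 8 + 105 \left(-113\right) = 8 - 11865 = -11857$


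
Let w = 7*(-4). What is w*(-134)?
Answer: 3752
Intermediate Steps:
w = -28
w*(-134) = -28*(-134) = 3752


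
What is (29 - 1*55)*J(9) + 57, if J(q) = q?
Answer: -177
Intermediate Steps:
(29 - 1*55)*J(9) + 57 = (29 - 1*55)*9 + 57 = (29 - 55)*9 + 57 = -26*9 + 57 = -234 + 57 = -177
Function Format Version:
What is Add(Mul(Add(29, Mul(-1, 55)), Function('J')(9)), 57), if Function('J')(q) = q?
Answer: -177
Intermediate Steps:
Add(Mul(Add(29, Mul(-1, 55)), Function('J')(9)), 57) = Add(Mul(Add(29, Mul(-1, 55)), 9), 57) = Add(Mul(Add(29, -55), 9), 57) = Add(Mul(-26, 9), 57) = Add(-234, 57) = -177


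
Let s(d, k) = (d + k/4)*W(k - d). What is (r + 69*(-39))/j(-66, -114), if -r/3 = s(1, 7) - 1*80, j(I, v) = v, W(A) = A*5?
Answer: 1799/76 ≈ 23.671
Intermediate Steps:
W(A) = 5*A
s(d, k) = (d + k/4)*(-5*d + 5*k) (s(d, k) = (d + k/4)*(5*(k - d)) = (d + k*(1/4))*(-5*d + 5*k) = (d + k/4)*(-5*d + 5*k))
r = -15/2 (r = -3*(-5*(1 - 1*7)*(7 + 4*1)/4 - 1*80) = -3*(-5*(1 - 7)*(7 + 4)/4 - 80) = -3*(-5/4*(-6)*11 - 80) = -3*(165/2 - 80) = -3*5/2 = -15/2 ≈ -7.5000)
(r + 69*(-39))/j(-66, -114) = (-15/2 + 69*(-39))/(-114) = (-15/2 - 2691)*(-1/114) = -5397/2*(-1/114) = 1799/76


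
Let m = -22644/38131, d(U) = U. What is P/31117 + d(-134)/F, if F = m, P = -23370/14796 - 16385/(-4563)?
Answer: 4389334992532/19452201327 ≈ 225.65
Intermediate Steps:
P = 2514725/1250262 (P = -23370*1/14796 - 16385*(-1/4563) = -3895/2466 + 16385/4563 = 2514725/1250262 ≈ 2.0114)
m = -1332/2243 (m = -22644*1/38131 = -1332/2243 ≈ -0.59385)
F = -1332/2243 ≈ -0.59385
P/31117 + d(-134)/F = (2514725/1250262)/31117 - 134/(-1332/2243) = (2514725/1250262)*(1/31117) - 134*(-2243/1332) = 2514725/38904402654 + 150281/666 = 4389334992532/19452201327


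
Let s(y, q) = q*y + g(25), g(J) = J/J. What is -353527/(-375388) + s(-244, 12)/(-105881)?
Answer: 38530552963/39746456828 ≈ 0.96941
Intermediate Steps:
g(J) = 1
s(y, q) = 1 + q*y (s(y, q) = q*y + 1 = 1 + q*y)
-353527/(-375388) + s(-244, 12)/(-105881) = -353527/(-375388) + (1 + 12*(-244))/(-105881) = -353527*(-1/375388) + (1 - 2928)*(-1/105881) = 353527/375388 - 2927*(-1/105881) = 353527/375388 + 2927/105881 = 38530552963/39746456828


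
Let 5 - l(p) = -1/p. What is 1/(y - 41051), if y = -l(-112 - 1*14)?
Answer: -126/5173055 ≈ -2.4357e-5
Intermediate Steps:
l(p) = 5 + 1/p (l(p) = 5 - (-1)/p = 5 + 1/p)
y = -629/126 (y = -(5 + 1/(-112 - 1*14)) = -(5 + 1/(-112 - 14)) = -(5 + 1/(-126)) = -(5 - 1/126) = -1*629/126 = -629/126 ≈ -4.9921)
1/(y - 41051) = 1/(-629/126 - 41051) = 1/(-5173055/126) = -126/5173055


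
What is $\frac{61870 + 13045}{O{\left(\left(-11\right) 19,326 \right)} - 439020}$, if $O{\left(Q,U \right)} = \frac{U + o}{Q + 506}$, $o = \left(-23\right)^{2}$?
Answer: $- \frac{494439}{2897513} \approx -0.17064$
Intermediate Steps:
$o = 529$
$O{\left(Q,U \right)} = \frac{529 + U}{506 + Q}$ ($O{\left(Q,U \right)} = \frac{U + 529}{Q + 506} = \frac{529 + U}{506 + Q}$)
$\frac{61870 + 13045}{O{\left(\left(-11\right) 19,326 \right)} - 439020} = \frac{61870 + 13045}{\frac{529 + 326}{506 - 209} - 439020} = \frac{74915}{\frac{1}{506 - 209} \cdot 855 - 439020} = \frac{74915}{\frac{1}{297} \cdot 855 - 439020} = \frac{74915}{\frac{95}{33} - 439020} = \frac{74915}{- \frac{14487565}{33}} = 74915 \left(- \frac{33}{14487565}\right) = - \frac{494439}{2897513}$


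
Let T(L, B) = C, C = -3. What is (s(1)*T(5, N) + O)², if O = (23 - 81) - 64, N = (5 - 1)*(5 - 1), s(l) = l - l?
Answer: 14884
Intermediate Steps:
s(l) = 0
N = 16 (N = 4*4 = 16)
T(L, B) = -3
O = -122 (O = -58 - 64 = -122)
(s(1)*T(5, N) + O)² = (0*(-3) - 122)² = (0 - 122)² = (-122)² = 14884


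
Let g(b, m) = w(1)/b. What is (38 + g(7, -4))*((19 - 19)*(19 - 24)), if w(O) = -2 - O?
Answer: 0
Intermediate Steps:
g(b, m) = -3/b (g(b, m) = (-2 - 1*1)/b = (-2 - 1)/b = -3/b)
(38 + g(7, -4))*((19 - 19)*(19 - 24)) = (38 - 3/7)*((19 - 19)*(19 - 24)) = (38 - 3*1/7)*(0*(-5)) = (38 - 3/7)*0 = (263/7)*0 = 0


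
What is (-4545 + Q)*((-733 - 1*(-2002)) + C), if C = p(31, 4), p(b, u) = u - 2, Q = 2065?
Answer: -3152080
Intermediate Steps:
p(b, u) = -2 + u
C = 2 (C = -2 + 4 = 2)
(-4545 + Q)*((-733 - 1*(-2002)) + C) = (-4545 + 2065)*((-733 - 1*(-2002)) + 2) = -2480*((-733 + 2002) + 2) = -2480*(1269 + 2) = -2480*1271 = -3152080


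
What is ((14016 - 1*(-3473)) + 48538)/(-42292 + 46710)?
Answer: 66027/4418 ≈ 14.945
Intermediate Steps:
((14016 - 1*(-3473)) + 48538)/(-42292 + 46710) = ((14016 + 3473) + 48538)/4418 = (17489 + 48538)*(1/4418) = 66027*(1/4418) = 66027/4418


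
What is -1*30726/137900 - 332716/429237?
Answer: -29535136231/29595891150 ≈ -0.99795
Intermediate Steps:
-1*30726/137900 - 332716/429237 = -30726*1/137900 - 332716*1/429237 = -15363/68950 - 332716/429237 = -29535136231/29595891150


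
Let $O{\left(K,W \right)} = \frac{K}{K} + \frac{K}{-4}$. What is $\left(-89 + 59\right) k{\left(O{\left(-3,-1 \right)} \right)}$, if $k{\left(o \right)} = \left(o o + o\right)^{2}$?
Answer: $- \frac{88935}{128} \approx -694.8$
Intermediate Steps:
$O{\left(K,W \right)} = 1 - \frac{K}{4}$ ($O{\left(K,W \right)} = 1 + K \left(- \frac{1}{4}\right) = 1 - \frac{K}{4}$)
$k{\left(o \right)} = \left(o + o^{2}\right)^{2}$ ($k{\left(o \right)} = \left(o^{2} + o\right)^{2} = \left(o + o^{2}\right)^{2}$)
$\left(-89 + 59\right) k{\left(O{\left(-3,-1 \right)} \right)} = \left(-89 + 59\right) \left(1 - - \frac{3}{4}\right)^{2} \left(1 + \left(1 - - \frac{3}{4}\right)\right)^{2} = - 30 \left(1 + \frac{3}{4}\right)^{2} \left(1 + \left(1 + \frac{3}{4}\right)\right)^{2} = - 30 \left(\frac{7}{4}\right)^{2} \left(1 + \frac{7}{4}\right)^{2} = - 30 \frac{49 \left(\frac{11}{4}\right)^{2}}{16} = - 30 \cdot \frac{49}{16} \cdot \frac{121}{16} = \left(-30\right) \frac{5929}{256} = - \frac{88935}{128}$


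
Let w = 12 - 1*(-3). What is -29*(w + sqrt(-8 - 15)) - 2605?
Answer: -3040 - 29*I*sqrt(23) ≈ -3040.0 - 139.08*I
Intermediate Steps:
w = 15 (w = 12 + 3 = 15)
-29*(w + sqrt(-8 - 15)) - 2605 = -29*(15 + sqrt(-8 - 15)) - 2605 = -29*(15 + sqrt(-23)) - 2605 = -29*(15 + I*sqrt(23)) - 2605 = (-435 - 29*I*sqrt(23)) - 2605 = -3040 - 29*I*sqrt(23)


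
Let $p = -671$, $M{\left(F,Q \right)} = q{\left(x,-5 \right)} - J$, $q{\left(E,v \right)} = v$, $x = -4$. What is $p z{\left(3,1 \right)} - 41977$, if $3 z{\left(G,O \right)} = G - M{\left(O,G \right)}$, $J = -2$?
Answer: $-43319$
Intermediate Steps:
$M{\left(F,Q \right)} = -3$ ($M{\left(F,Q \right)} = -5 - -2 = -5 + 2 = -3$)
$z{\left(G,O \right)} = 1 + \frac{G}{3}$ ($z{\left(G,O \right)} = \frac{G - -3}{3} = \frac{G + 3}{3} = \frac{3 + G}{3} = 1 + \frac{G}{3}$)
$p z{\left(3,1 \right)} - 41977 = - 671 \left(1 + \frac{1}{3} \cdot 3\right) - 41977 = - 671 \left(1 + 1\right) - 41977 = \left(-671\right) 2 - 41977 = -1342 - 41977 = -43319$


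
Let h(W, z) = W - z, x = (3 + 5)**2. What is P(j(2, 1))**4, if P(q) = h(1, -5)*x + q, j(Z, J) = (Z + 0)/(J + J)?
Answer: 21970650625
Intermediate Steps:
j(Z, J) = Z/(2*J) (j(Z, J) = Z/((2*J)) = Z*(1/(2*J)) = Z/(2*J))
x = 64 (x = 8**2 = 64)
P(q) = 384 + q (P(q) = (1 - 1*(-5))*64 + q = (1 + 5)*64 + q = 6*64 + q = 384 + q)
P(j(2, 1))**4 = (384 + (1/2)*2/1)**4 = (384 + (1/2)*2*1)**4 = (384 + 1)**4 = 385**4 = 21970650625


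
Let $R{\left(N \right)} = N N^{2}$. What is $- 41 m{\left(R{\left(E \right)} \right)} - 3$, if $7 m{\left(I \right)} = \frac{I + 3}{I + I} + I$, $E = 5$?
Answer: $- \frac{645874}{875} \approx -738.14$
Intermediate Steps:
$R{\left(N \right)} = N^{3}$
$m{\left(I \right)} = \frac{I}{7} + \frac{3 + I}{14 I}$ ($m{\left(I \right)} = \frac{\frac{I + 3}{I + I} + I}{7} = \frac{\frac{3 + I}{2 I} + I}{7} = \frac{I + \frac{3 + I}{2 I}}{7} = \frac{I}{7} + \frac{3 + I}{14 I}$)
$- 41 m{\left(R{\left(E \right)} \right)} - 3 = - 41 \frac{3 + 5^{3} \left(1 + 2 \cdot 5^{3}\right)}{14 \cdot 5^{3}} - 3 = - 41 \frac{3 + 125 \left(1 + 2 \cdot 125\right)}{14 \cdot 125} - 3 = - 41 \cdot \frac{1}{14} \cdot \frac{1}{125} \left(3 + 125 \left(1 + 250\right)\right) - 3 = - 41 \cdot \frac{1}{14} \cdot \frac{1}{125} \left(3 + 125 \cdot 251\right) - 3 = - 41 \cdot \frac{1}{14} \cdot \frac{1}{125} \left(3 + 31375\right) - 3 = - 41 \cdot \frac{1}{14} \cdot \frac{1}{125} \cdot 31378 - 3 = \left(-41\right) \frac{15689}{875} - 3 = - \frac{643249}{875} - 3 = - \frac{645874}{875}$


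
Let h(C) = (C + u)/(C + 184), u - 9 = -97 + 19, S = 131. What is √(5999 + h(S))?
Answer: √66141145/105 ≈ 77.454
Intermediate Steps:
u = -69 (u = 9 + (-97 + 19) = 9 - 78 = -69)
h(C) = (-69 + C)/(184 + C) (h(C) = (C - 69)/(C + 184) = (-69 + C)/(184 + C))
√(5999 + h(S)) = √(5999 + (-69 + 131)/(184 + 131)) = √(5999 + 62/315) = √(1889747/315) = √66141145/105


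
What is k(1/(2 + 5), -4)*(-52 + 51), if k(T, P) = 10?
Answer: -10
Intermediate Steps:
k(1/(2 + 5), -4)*(-52 + 51) = 10*(-52 + 51) = 10*(-1) = -10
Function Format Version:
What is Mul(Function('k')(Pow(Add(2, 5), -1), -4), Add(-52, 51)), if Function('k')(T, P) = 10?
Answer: -10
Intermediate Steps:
Mul(Function('k')(Pow(Add(2, 5), -1), -4), Add(-52, 51)) = Mul(10, Add(-52, 51)) = Mul(10, -1) = -10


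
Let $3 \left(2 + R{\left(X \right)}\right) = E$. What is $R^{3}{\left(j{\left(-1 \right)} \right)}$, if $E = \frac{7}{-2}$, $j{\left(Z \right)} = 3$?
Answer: $- \frac{6859}{216} \approx -31.755$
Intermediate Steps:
$E = - \frac{7}{2}$ ($E = 7 \left(- \frac{1}{2}\right) = - \frac{7}{2} \approx -3.5$)
$R{\left(X \right)} = - \frac{19}{6}$ ($R{\left(X \right)} = -2 + \frac{1}{3} \left(- \frac{7}{2}\right) = -2 - \frac{7}{6} = - \frac{19}{6}$)
$R^{3}{\left(j{\left(-1 \right)} \right)} = \left(- \frac{19}{6}\right)^{3} = - \frac{6859}{216}$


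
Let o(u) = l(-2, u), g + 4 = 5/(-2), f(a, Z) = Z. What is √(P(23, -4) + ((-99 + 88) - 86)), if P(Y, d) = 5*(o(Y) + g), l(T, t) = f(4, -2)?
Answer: 3*I*√62/2 ≈ 11.811*I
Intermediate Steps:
l(T, t) = -2
g = -13/2 (g = -4 + 5/(-2) = -4 + 5*(-½) = -4 - 5/2 = -13/2 ≈ -6.5000)
o(u) = -2
P(Y, d) = -85/2 (P(Y, d) = 5*(-2 - 13/2) = 5*(-17/2) = -85/2)
√(P(23, -4) + ((-99 + 88) - 86)) = √(-85/2 + ((-99 + 88) - 86)) = √(-85/2 + (-11 - 86)) = √(-85/2 - 97) = √(-279/2) = 3*I*√62/2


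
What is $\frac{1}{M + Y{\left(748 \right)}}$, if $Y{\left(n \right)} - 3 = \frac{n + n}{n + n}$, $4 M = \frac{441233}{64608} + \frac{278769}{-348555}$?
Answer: $\frac{30025921920}{165364774601} \approx 0.18157$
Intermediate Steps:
$M = \frac{45261086921}{30025921920}$ ($M = \frac{\frac{441233}{64608} + \frac{278769}{-348555}}{4} = \frac{441233 \cdot \frac{1}{64608} + 278769 \left(- \frac{1}{348555}\right)}{4} = \frac{\frac{441233}{64608} - \frac{92923}{116185}}{4} = \frac{1}{4} \cdot \frac{45261086921}{7506480480} = \frac{45261086921}{30025921920} \approx 1.5074$)
$Y{\left(n \right)} = 4$ ($Y{\left(n \right)} = 3 + \frac{n + n}{n + n} = 3 + \frac{2 n}{2 n} = 3 + 2 n \frac{1}{2 n} = 3 + 1 = 4$)
$\frac{1}{M + Y{\left(748 \right)}} = \frac{1}{\frac{45261086921}{30025921920} + 4} = \frac{1}{\frac{165364774601}{30025921920}} = \frac{30025921920}{165364774601}$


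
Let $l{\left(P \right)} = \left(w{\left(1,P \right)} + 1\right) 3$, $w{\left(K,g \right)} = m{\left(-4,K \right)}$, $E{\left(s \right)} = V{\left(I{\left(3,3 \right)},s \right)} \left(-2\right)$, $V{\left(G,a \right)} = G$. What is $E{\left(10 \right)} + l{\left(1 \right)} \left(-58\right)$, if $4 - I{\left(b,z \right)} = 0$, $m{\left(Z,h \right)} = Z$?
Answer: $514$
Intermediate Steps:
$I{\left(b,z \right)} = 4$ ($I{\left(b,z \right)} = 4 - 0 = 4 + 0 = 4$)
$E{\left(s \right)} = -8$ ($E{\left(s \right)} = 4 \left(-2\right) = -8$)
$w{\left(K,g \right)} = -4$
$l{\left(P \right)} = -9$ ($l{\left(P \right)} = \left(-4 + 1\right) 3 = \left(-3\right) 3 = -9$)
$E{\left(10 \right)} + l{\left(1 \right)} \left(-58\right) = -8 - -522 = -8 + 522 = 514$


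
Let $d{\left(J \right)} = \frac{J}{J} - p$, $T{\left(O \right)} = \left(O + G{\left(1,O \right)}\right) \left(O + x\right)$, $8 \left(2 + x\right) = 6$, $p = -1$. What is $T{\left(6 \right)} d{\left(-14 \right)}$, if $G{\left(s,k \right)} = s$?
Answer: $\frac{133}{2} \approx 66.5$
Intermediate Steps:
$x = - \frac{5}{4}$ ($x = -2 + \frac{1}{8} \cdot 6 = -2 + \frac{3}{4} = - \frac{5}{4} \approx -1.25$)
$T{\left(O \right)} = \left(1 + O\right) \left(- \frac{5}{4} + O\right)$ ($T{\left(O \right)} = \left(O + 1\right) \left(O - \frac{5}{4}\right) = \left(1 + O\right) \left(- \frac{5}{4} + O\right)$)
$d{\left(J \right)} = 2$ ($d{\left(J \right)} = \frac{J}{J} - -1 = 1 + 1 = 2$)
$T{\left(6 \right)} d{\left(-14 \right)} = \left(- \frac{5}{4} + 6^{2} - \frac{3}{2}\right) 2 = \left(- \frac{5}{4} + 36 - \frac{3}{2}\right) 2 = \frac{133}{4} \cdot 2 = \frac{133}{2}$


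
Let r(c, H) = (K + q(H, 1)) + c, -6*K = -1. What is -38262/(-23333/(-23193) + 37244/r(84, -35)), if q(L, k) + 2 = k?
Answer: -442817872434/5194443719 ≈ -85.248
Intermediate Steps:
K = ⅙ (K = -⅙*(-1) = ⅙ ≈ 0.16667)
q(L, k) = -2 + k
r(c, H) = -⅚ + c (r(c, H) = (⅙ + (-2 + 1)) + c = (⅙ - 1) + c = -⅚ + c)
-38262/(-23333/(-23193) + 37244/r(84, -35)) = -38262/(-23333/(-23193) + 37244/(-⅚ + 84)) = -38262/(-23333*(-1/23193) + 37244/(499/6)) = -38262/(23333/23193 + 37244*(6/499)) = -38262/(23333/23193 + 223464/499) = -38262/5194443719/11573307 = -38262*11573307/5194443719 = -442817872434/5194443719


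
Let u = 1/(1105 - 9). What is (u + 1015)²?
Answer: 1237524978481/1201216 ≈ 1.0302e+6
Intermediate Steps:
u = 1/1096 ≈ 0.00091241
(u + 1015)² = (1/1096 + 1015)² = (1112441/1096)² = 1237524978481/1201216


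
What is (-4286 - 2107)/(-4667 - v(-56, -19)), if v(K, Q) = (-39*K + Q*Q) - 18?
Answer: 2131/2398 ≈ 0.88866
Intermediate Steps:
v(K, Q) = -18 + Q**2 - 39*K (v(K, Q) = (-39*K + Q**2) - 18 = (Q**2 - 39*K) - 18 = -18 + Q**2 - 39*K)
(-4286 - 2107)/(-4667 - v(-56, -19)) = (-4286 - 2107)/(-4667 - (-18 + (-19)**2 - 39*(-56))) = -6393/(-4667 - (-18 + 361 + 2184)) = -6393/(-4667 - 1*2527) = -6393/(-4667 - 2527) = -6393/(-7194) = -6393*(-1/7194) = 2131/2398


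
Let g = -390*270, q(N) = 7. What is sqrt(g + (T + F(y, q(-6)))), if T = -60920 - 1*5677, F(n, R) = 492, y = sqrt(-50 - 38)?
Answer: 3*I*sqrt(19045) ≈ 414.01*I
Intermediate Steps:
y = 2*I*sqrt(22) (y = sqrt(-88) = 2*I*sqrt(22) ≈ 9.3808*I)
g = -105300
T = -66597 (T = -60920 - 5677 = -66597)
sqrt(g + (T + F(y, q(-6)))) = sqrt(-105300 + (-66597 + 492)) = sqrt(-105300 - 66105) = sqrt(-171405) = 3*I*sqrt(19045)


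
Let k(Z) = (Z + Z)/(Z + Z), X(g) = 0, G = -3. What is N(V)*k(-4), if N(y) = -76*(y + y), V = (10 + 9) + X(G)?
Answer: -2888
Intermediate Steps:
k(Z) = 1 (k(Z) = (2*Z)/((2*Z)) = (2*Z)*(1/(2*Z)) = 1)
V = 19 (V = (10 + 9) + 0 = 19 + 0 = 19)
N(y) = -152*y
N(V)*k(-4) = -152*19*1 = -2888*1 = -2888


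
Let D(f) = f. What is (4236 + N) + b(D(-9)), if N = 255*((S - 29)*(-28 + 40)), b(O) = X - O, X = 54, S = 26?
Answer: -4881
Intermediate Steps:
b(O) = 54 - O
N = -9180 (N = 255*((26 - 29)*(-28 + 40)) = 255*(-3*12) = 255*(-36) = -9180)
(4236 + N) + b(D(-9)) = (4236 - 9180) + (54 - 1*(-9)) = -4944 + (54 + 9) = -4944 + 63 = -4881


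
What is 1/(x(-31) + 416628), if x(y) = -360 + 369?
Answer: 1/416637 ≈ 2.4002e-6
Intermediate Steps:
x(y) = 9
1/(x(-31) + 416628) = 1/(9 + 416628) = 1/416637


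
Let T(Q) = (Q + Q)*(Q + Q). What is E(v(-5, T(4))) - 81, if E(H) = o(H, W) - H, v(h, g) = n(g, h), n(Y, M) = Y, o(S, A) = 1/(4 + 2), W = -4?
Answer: -869/6 ≈ -144.83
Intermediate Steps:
o(S, A) = 1/6
T(Q) = 4*Q**2 (T(Q) = (2*Q)*(2*Q) = 4*Q**2)
v(h, g) = g
E(H) = 1/6 - H
E(v(-5, T(4))) - 81 = (1/6 - 4*4**2) - 81 = (1/6 - 4*16) - 81 = (1/6 - 1*64) - 81 = (1/6 - 64) - 81 = -383/6 - 81 = -869/6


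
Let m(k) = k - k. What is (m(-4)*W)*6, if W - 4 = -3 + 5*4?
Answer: 0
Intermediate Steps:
m(k) = 0
W = 21 (W = 4 + (-3 + 5*4) = 4 + (-3 + 20) = 4 + 17 = 21)
(m(-4)*W)*6 = (0*21)*6 = 0*6 = 0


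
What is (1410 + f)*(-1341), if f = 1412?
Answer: -3784302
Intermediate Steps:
(1410 + f)*(-1341) = (1410 + 1412)*(-1341) = 2822*(-1341) = -3784302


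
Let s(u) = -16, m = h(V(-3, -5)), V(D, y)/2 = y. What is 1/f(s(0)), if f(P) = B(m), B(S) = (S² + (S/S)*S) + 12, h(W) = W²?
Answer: 1/10112 ≈ 9.8892e-5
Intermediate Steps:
V(D, y) = 2*y
m = 100 (m = (2*(-5))² = (-10)² = 100)
B(S) = 12 + S + S² (B(S) = (S² + 1*S) + 12 = (S² + S) + 12 = (S + S²) + 12 = 12 + S + S²)
f(P) = 10112 (f(P) = 12 + 100 + 100² = 12 + 100 + 10000 = 10112)
1/f(s(0)) = 1/10112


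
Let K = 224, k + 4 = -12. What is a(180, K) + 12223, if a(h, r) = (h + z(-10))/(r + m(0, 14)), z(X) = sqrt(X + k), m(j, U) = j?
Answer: 684533/56 + I*sqrt(26)/224 ≈ 12224.0 + 0.022763*I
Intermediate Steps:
k = -16 (k = -4 - 12 = -16)
z(X) = sqrt(-16 + X) (z(X) = sqrt(X - 16) = sqrt(-16 + X))
a(h, r) = (h + I*sqrt(26))/r (a(h, r) = (h + sqrt(-16 - 10))/(r + 0) = (h + sqrt(-26))/r = (h + I*sqrt(26))/r)
a(180, K) + 12223 = (180 + I*sqrt(26))/224 + 12223 = (45/56 + I*sqrt(26)/224) + 12223 = 684533/56 + I*sqrt(26)/224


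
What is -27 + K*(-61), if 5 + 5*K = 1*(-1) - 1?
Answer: 292/5 ≈ 58.400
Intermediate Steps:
K = -7/5 (K = -1 + (1*(-1) - 1)/5 = -1 + (-1 - 1)/5 = -1 + (⅕)*(-2) = -1 - ⅖ = -7/5 ≈ -1.4000)
-27 + K*(-61) = -27 - 7/5*(-61) = -27 + 427/5 = 292/5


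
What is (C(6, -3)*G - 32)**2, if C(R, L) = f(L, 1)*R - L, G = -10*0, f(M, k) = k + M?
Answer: 1024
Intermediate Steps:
f(M, k) = M + k
G = 0
C(R, L) = -L + R*(1 + L) (C(R, L) = (L + 1)*R - L = (1 + L)*R - L = R*(1 + L) - L = -L + R*(1 + L))
(C(6, -3)*G - 32)**2 = ((-1*(-3) + 6*(1 - 3))*0 - 32)**2 = ((3 + 6*(-2))*0 - 32)**2 = ((3 - 12)*0 - 32)**2 = (-9*0 - 32)**2 = (0 - 32)**2 = (-32)**2 = 1024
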